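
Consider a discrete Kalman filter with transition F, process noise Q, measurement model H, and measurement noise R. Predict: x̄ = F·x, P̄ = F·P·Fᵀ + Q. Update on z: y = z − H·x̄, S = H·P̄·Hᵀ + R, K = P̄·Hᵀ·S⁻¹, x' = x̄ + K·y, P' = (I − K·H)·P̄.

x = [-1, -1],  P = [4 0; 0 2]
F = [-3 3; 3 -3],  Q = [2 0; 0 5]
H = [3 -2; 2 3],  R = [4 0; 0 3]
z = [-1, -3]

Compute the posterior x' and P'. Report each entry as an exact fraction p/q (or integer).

x' = [-1901/2924, -1103/2193]
P' = [201/731 -31/731; -31/731 1087/4386]

x̄ = F·x = [0, 0]
P̄ = F·P·Fᵀ + Q = [56 -54; -54 59]
y = z − H·x̄ = [-1, -3]
S = H·P̄·Hᵀ + R = [1392 -288; -288 110]
K = P̄·Hᵀ·S⁻¹ = [665/2924 103/731; -683/4386 321/1462]
x' = x̄ + K·y = [-1901/2924, -1103/2193]
P' = (I − K·H)·P̄ = [201/731 -31/731; -31/731 1087/4386]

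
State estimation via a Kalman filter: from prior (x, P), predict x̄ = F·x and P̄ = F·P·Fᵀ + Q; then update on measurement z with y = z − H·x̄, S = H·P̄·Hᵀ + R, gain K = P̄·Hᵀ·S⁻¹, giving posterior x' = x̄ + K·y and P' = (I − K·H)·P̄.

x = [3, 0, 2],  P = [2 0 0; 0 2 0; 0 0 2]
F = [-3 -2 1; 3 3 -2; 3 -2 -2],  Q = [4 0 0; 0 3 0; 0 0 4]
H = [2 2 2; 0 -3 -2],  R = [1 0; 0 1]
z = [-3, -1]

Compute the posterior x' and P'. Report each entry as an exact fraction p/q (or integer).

x̄ = F·x = [-7, 5, 5]
P̄ = F·P·Fᵀ + Q = [32 -34 -14; -34 47 14; -14 14 38]
y = z − H·x̄ = [-9, 24]
S = H·P̄·Hᵀ + R = [197 -314; -314 744]
K = P̄·Hᵀ·S⁻¹ = [4253/11993 7781/23986; -6445/23986 -16337/47972; 4873/11993 309/23986]
x' = x̄ + K·y = [-28856/11993, -18109/23986, 19816/11993]
P' = (I − K·H)·P̄ = [14107/11993 40141/23986 -32051/11993; 40141/23986 189791/47972 -138259/23986; -32051/11993 -138259/23986 103617/11993]

x' = [-28856/11993, -18109/23986, 19816/11993]
P' = [14107/11993 40141/23986 -32051/11993; 40141/23986 189791/47972 -138259/23986; -32051/11993 -138259/23986 103617/11993]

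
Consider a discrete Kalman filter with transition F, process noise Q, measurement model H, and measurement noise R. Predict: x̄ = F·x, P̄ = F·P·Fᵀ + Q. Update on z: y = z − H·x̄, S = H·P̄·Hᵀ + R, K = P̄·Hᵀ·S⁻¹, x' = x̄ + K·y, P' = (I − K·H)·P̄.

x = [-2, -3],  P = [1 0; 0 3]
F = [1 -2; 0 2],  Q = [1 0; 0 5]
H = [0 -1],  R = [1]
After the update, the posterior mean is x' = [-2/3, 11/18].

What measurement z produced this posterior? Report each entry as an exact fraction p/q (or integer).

x̄ = F·x = [4, -6]
P̄ = F·P·Fᵀ + Q = [14 -12; -12 17]
S = H·P̄·Hᵀ + R = [18]
K = P̄·Hᵀ·S⁻¹ = [2/3; -17/18]
x' − x̄ = [-14/3, 119/18] = K·y
y = (KᵀK)⁻¹·Kᵀ·(x' − x̄) = [-7]
z = y + H·x̄ = [-7] + [6] = [-1]

z = [-1]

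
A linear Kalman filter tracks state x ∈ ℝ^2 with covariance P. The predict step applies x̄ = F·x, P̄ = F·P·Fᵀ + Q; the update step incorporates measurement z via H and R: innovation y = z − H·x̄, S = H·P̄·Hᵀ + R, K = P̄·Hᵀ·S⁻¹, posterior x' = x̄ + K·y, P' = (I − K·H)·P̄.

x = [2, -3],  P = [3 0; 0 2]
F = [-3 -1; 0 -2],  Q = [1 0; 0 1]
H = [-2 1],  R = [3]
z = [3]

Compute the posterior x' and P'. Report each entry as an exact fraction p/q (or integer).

x̄ = F·x = [-3, 6]
P̄ = F·P·Fᵀ + Q = [30 4; 4 9]
y = z − H·x̄ = [-9]
S = H·P̄·Hᵀ + R = [116]
K = P̄·Hᵀ·S⁻¹ = [-14/29; 1/116]
x' = x̄ + K·y = [39/29, 687/116]
P' = (I − K·H)·P̄ = [86/29 130/29; 130/29 1043/116]

x' = [39/29, 687/116]
P' = [86/29 130/29; 130/29 1043/116]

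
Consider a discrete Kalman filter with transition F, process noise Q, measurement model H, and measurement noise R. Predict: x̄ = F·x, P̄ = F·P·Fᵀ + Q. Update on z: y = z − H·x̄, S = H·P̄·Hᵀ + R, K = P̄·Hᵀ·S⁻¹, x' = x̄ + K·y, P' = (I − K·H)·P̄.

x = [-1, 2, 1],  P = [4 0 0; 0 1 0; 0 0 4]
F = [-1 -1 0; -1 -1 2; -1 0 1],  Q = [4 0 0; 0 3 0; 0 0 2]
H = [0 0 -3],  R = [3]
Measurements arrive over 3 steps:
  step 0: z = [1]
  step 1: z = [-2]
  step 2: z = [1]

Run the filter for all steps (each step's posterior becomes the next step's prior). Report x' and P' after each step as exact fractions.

step 0: x' = [-59/31, -53/31, -8/31], P' = [231/31 11/31 4/31; 11/31 312/31 12/31; 4/31 12/31 10/31]
step 1: x' = [1323/458, 1069/458, 641/916], P' = [3854/229 2636/229 113/458; 2636/229 3313/229 119/458; 113/458 119/458 295/916]
step 2: x' = [-130642/52189, -56832/52189, -19096/52189], P' = [914627/52189 641475/52189 25496/52189; 641475/52189 800814/52189 25634/52189; 25496/52189 25634/52189 17091/52189]

step 0: x̄ = F·x = [-1, 1, 2]
step 0: P̄ = F·P·Fᵀ + Q = [9 5 4; 5 24 12; 4 12 10]
step 0: y = z − H·x̄ = [7]
step 0: S = H·P̄·Hᵀ + R = [93]
step 0: K = P̄·Hᵀ·S⁻¹ = [-4/31; -12/31; -10/31]
step 0: x' = x̄ + K·y = [-59/31, -53/31, -8/31]
step 0: P' = (I − K·H)·P̄ = [231/31 11/31 4/31; 11/31 312/31 12/31; 4/31 12/31 10/31]
step 1: x̄ = F·x = [112/31, 96/31, 51/31]
step 1: P̄ = F·P·Fᵀ + Q = [689/31 533/31 226/31; 533/31 634/31 238/31; 226/31 238/31 295/31]
step 1: y = z − H·x̄ = [91/31]
step 1: S = H·P̄·Hᵀ + R = [2748/31]
step 1: K = P̄·Hᵀ·S⁻¹ = [-113/458; -119/458; -295/916]
step 1: x' = x̄ + K·y = [1323/458, 1069/458, 641/916]
step 1: P' = (I − K·H)·P̄ = [3854/229 2636/229 113/458; 2636/229 3313/229 119/458; 113/458 119/458 295/916]
step 2: x̄ = F·x = [-1196/229, -1751/458, -2005/916]
step 2: P̄ = F·P·Fᵀ + Q = [13355/229 12207/229 6374/229; 12207/229 12957/229 12817/458; 6374/229 12817/458 17091/916]
step 2: y = z − H·x̄ = [-5099/916]
step 2: S = H·P̄·Hᵀ + R = [156567/916]
step 2: K = P̄·Hᵀ·S⁻¹ = [-25496/52189; -25634/52189; -17091/52189]
step 2: x' = x̄ + K·y = [-130642/52189, -56832/52189, -19096/52189]
step 2: P' = (I − K·H)·P̄ = [914627/52189 641475/52189 25496/52189; 641475/52189 800814/52189 25634/52189; 25496/52189 25634/52189 17091/52189]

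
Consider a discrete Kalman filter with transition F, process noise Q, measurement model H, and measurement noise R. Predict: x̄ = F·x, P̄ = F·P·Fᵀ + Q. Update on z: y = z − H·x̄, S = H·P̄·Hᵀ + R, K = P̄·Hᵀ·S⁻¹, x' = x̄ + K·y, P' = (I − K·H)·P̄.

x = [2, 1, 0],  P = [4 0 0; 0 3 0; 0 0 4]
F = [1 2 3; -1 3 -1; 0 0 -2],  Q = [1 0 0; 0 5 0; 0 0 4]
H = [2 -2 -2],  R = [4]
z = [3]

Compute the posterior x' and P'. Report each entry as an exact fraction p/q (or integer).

x' = [389/116, 81/58, 13/29]
P' = [1199/58 633/29 -46/29; 633/29 2422/87 -500/87; -46/29 -500/87 388/87]

x̄ = F·x = [4, 1, 0]
P̄ = F·P·Fᵀ + Q = [53 2 -24; 2 40 8; -24 8 20]
y = z − H·x̄ = [-3]
S = H·P̄·Hᵀ + R = [696]
K = P̄·Hᵀ·S⁻¹ = [25/116; -23/174; -13/87]
x' = x̄ + K·y = [389/116, 81/58, 13/29]
P' = (I − K·H)·P̄ = [1199/58 633/29 -46/29; 633/29 2422/87 -500/87; -46/29 -500/87 388/87]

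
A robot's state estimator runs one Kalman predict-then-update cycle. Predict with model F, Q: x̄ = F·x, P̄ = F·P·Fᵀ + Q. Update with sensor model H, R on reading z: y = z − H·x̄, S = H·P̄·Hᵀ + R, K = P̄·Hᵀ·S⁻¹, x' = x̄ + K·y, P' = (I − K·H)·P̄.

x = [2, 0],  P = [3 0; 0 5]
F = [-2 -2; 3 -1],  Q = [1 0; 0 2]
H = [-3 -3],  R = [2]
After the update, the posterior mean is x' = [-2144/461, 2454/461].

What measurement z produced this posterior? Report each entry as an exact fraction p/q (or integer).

z = [-2]

x̄ = F·x = [-4, 6]
P̄ = F·P·Fᵀ + Q = [33 -8; -8 34]
S = H·P̄·Hᵀ + R = [461]
K = P̄·Hᵀ·S⁻¹ = [-75/461; -78/461]
x' − x̄ = [-300/461, -312/461] = K·y
y = (KᵀK)⁻¹·Kᵀ·(x' − x̄) = [4]
z = y + H·x̄ = [4] + [-6] = [-2]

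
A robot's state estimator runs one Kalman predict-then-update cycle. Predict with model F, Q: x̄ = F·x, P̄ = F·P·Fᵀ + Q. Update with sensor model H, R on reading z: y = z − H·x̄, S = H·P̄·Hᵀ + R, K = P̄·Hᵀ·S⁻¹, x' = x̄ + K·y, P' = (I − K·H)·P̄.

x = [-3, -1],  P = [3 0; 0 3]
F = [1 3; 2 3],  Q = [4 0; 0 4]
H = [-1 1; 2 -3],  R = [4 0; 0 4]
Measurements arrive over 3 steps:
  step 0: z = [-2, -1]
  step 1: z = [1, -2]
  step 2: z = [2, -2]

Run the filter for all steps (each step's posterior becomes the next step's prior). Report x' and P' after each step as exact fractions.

step 0: x' = [1183/941, 825/941], P' = [15464/941 10972/941; 10972/941 8148/941]
step 1: x' = [38406/91537, 90023/91537], P' = [4545112/274611 3273712/274611; 3273712/274611 2463976/274611]
step 2: x' = [-18376144/81659329, 48317497/81659329], P' = [1357965972/81659329 978082468/81659329; 978082468/81659329 735991400/81659329]

step 0: x̄ = F·x = [-6, -9]
step 0: P̄ = F·P·Fᵀ + Q = [34 33; 33 43]
step 0: y = z − H·x̄ = [1, -16]
step 0: S = H·P̄·Hᵀ + R = [15 -32; -32 131]
step 0: K = P̄·Hᵀ·S⁻¹ = [-1123/941 -497/941; -706/941 -625/941]
step 0: x' = x̄ + K·y = [1183/941, 825/941]
step 0: P' = (I − K·H)·P̄ = [15464/941 10972/941; 10972/941 8148/941]
step 1: x̄ = F·x = [3658/941, 4841/941]
step 1: P̄ = F·P·Fᵀ + Q = [158392/941 203008/941; 203008/941 270616/941]
step 1: y = z − H·x̄ = [-242/941, 5325/941]
step 1: S = H·P̄·Hᵀ + R = [26756/941 -113592/941; -113592/941 636780/941]
step 1: K = P̄·Hᵀ·S⁻¹ = [-105950/91537 -182728/274611; -67478/91537 -211126/274611]
step 1: x' = x̄ + K·y = [38406/91537, 90023/91537]
step 1: P' = (I − K·H)·P̄ = [4545112/274611 3273712/274611; 3273712/274611 2463976/274611]
step 2: x̄ = F·x = [308475/91537, 346881/91537]
step 2: P̄ = F·P·Fᵀ + Q = [47461612/274611 60729416/274611; 60729416/274611 80739220/274611]
step 2: y = z − H·x̄ = [144668/91537, 240619/91537]
step 2: S = H·P̄·Hᵀ + R = [7840444/274611 -33493804/274611; -33493804/274611 188844880/274611]
step 2: K = P̄·Hᵀ·S⁻¹ = [-94970876/81659329 -54578865/81659329; -60522767/81659329 -62952316/81659329]
step 2: x' = x̄ + K·y = [-18376144/81659329, 48317497/81659329]
step 2: P' = (I − K·H)·P̄ = [1357965972/81659329 978082468/81659329; 978082468/81659329 735991400/81659329]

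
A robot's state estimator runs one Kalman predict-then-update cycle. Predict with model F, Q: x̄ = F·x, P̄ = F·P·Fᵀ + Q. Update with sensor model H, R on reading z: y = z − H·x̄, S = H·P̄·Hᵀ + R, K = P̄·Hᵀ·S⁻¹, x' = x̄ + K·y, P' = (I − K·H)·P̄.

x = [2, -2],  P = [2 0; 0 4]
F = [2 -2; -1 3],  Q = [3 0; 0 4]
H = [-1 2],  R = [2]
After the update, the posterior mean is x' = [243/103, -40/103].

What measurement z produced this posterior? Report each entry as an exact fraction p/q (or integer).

x̄ = F·x = [8, -8]
P̄ = F·P·Fᵀ + Q = [27 -28; -28 42]
S = H·P̄·Hᵀ + R = [309]
K = P̄·Hᵀ·S⁻¹ = [-83/309; 112/309]
x' − x̄ = [-581/103, 784/103] = K·y
y = (KᵀK)⁻¹·Kᵀ·(x' − x̄) = [21]
z = y + H·x̄ = [21] + [-24] = [-3]

z = [-3]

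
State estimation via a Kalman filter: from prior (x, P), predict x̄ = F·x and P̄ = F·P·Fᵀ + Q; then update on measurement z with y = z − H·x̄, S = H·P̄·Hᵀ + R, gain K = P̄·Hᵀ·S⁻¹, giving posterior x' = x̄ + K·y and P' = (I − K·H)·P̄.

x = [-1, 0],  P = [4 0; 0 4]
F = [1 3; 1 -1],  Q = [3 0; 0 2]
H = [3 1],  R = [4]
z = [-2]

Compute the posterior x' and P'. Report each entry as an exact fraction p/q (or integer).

x̄ = F·x = [-1, -1]
P̄ = F·P·Fᵀ + Q = [43 -8; -8 10]
y = z − H·x̄ = [2]
S = H·P̄·Hᵀ + R = [353]
K = P̄·Hᵀ·S⁻¹ = [121/353; -14/353]
x' = x̄ + K·y = [-111/353, -381/353]
P' = (I − K·H)·P̄ = [538/353 -1130/353; -1130/353 3334/353]

x' = [-111/353, -381/353]
P' = [538/353 -1130/353; -1130/353 3334/353]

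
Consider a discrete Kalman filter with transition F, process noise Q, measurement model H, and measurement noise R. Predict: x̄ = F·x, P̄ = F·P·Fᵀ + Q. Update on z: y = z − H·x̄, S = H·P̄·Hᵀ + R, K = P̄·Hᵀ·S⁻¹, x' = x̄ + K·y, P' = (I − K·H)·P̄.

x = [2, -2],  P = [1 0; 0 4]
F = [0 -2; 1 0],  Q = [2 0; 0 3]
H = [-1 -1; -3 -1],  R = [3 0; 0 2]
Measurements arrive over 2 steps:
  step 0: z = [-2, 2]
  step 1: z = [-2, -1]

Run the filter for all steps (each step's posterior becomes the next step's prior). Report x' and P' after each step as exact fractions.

step 0: x' = [-280/209, 46/19], P' = [117/209 -18/19; -18/19 48/19]
step 1: x' = [1391/12008, 4117/6004], P' = [2823/6004 -2211/3002; -2211/3002 15243/7505]

step 0: x̄ = F·x = [4, 2]
step 0: P̄ = F·P·Fᵀ + Q = [18 0; 0 4]
step 0: y = z − H·x̄ = [4, 16]
step 0: S = H·P̄·Hᵀ + R = [25 58; 58 168]
step 0: K = P̄·Hᵀ·S⁻¹ = [27/209 -153/418; -10/19 3/19]
step 0: x' = x̄ + K·y = [-280/209, 46/19]
step 0: P' = (I − K·H)·P̄ = [117/209 -18/19; -18/19 48/19]
step 1: x̄ = F·x = [-92/19, -280/209]
step 1: P̄ = F·P·Fᵀ + Q = [230/19 36/19; 36/19 744/209]
step 1: y = z − H·x̄ = [-90/11, -3525/209]
step 1: S = H·P̄·Hᵀ + R = [247/11 522/11; 522/11 26308/209]
step 1: K = P̄·Hᵀ·S⁻¹ = [533/6004 -213/632; -6477/15010 141/1580]
step 1: x' = x̄ + K·y = [1391/12008, 4117/6004]
step 1: P' = (I − K·H)·P̄ = [2823/6004 -2211/3002; -2211/3002 15243/7505]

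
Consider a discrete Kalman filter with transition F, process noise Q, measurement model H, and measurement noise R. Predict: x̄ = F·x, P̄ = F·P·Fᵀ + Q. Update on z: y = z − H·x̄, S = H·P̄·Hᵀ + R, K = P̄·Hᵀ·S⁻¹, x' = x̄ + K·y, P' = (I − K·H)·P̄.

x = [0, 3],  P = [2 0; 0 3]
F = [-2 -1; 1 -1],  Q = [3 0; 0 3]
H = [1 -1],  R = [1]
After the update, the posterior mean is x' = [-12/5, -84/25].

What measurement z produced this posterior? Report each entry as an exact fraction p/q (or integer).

z = [1]

x̄ = F·x = [-3, -3]
P̄ = F·P·Fᵀ + Q = [14 -1; -1 8]
S = H·P̄·Hᵀ + R = [25]
K = P̄·Hᵀ·S⁻¹ = [3/5; -9/25]
x' − x̄ = [3/5, -9/25] = K·y
y = (KᵀK)⁻¹·Kᵀ·(x' − x̄) = [1]
z = y + H·x̄ = [1] + [0] = [1]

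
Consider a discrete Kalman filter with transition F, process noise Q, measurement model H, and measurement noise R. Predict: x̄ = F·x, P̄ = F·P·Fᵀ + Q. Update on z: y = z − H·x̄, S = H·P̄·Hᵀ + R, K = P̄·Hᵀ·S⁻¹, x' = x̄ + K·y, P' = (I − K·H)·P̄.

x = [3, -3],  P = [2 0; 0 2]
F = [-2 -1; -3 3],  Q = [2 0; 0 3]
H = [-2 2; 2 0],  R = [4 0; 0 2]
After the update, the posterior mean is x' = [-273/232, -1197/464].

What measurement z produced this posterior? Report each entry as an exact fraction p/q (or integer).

x̄ = F·x = [-3, -18]
P̄ = F·P·Fᵀ + Q = [12 6; 6 39]
S = H·P̄·Hᵀ + R = [160 -24; -24 50]
K = P̄·Hᵀ·S⁻¹ = [-3/928 111/232; 897/1856 219/464]
x' − x̄ = [423/232, 7155/464] = K·y
y = (KᵀK)⁻¹·Kᵀ·(x' − x̄) = [28, 4]
z = y + H·x̄ = [28, 4] + [-30, -6] = [-2, -2]

z = [-2, -2]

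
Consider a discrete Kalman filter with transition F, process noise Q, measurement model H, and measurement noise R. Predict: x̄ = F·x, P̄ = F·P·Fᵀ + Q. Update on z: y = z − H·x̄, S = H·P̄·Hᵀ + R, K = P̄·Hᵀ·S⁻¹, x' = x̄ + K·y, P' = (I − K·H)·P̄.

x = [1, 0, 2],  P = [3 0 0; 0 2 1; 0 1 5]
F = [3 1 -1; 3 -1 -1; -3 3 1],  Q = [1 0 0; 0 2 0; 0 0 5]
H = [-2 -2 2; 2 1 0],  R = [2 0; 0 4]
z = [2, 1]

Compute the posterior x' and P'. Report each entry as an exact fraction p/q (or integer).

x̄ = F·x = [1, 1, -1]
P̄ = F·P·Fᵀ + Q = [33 30 -28; 30 38 -42; -28 -42 61]
y = z − H·x̄ = [8, -2]
S = H·P̄·Hᵀ + R = [1330 -584; -584 294]
K = P̄·Hᵀ·S⁻¹ = [639/12491 5348/12491; -1862/12491 465/12491; 4949/12491 5667/12491]
x' = x̄ + K·y = [6907/12491, -3335/12491, 15767/12491]
P' = (I − K·H)·P̄ = [15093/12491 -8794/12491 6938/12491; -8794/12491 19448/12491 8792/12491; 6938/12491 8792/12491 20679/12491]

x' = [6907/12491, -3335/12491, 15767/12491]
P' = [15093/12491 -8794/12491 6938/12491; -8794/12491 19448/12491 8792/12491; 6938/12491 8792/12491 20679/12491]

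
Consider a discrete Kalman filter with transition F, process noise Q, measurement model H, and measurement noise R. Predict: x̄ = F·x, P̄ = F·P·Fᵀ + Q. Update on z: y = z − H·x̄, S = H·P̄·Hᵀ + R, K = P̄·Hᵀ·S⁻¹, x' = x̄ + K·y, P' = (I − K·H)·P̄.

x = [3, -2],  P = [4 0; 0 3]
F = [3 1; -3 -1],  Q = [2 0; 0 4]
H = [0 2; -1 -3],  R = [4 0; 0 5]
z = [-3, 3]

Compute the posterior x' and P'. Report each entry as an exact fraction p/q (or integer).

x' = [2705/1312, -2177/1312]
P' = [3593/656 -921/656; -921/656 457/656]

x̄ = F·x = [7, -7]
P̄ = F·P·Fᵀ + Q = [41 -39; -39 43]
y = z − H·x̄ = [11, -11]
S = H·P̄·Hᵀ + R = [176 -180; -180 199]
K = P̄·Hᵀ·S⁻¹ = [-921/1312 -83/328; 457/1312 -45/328]
x' = x̄ + K·y = [2705/1312, -2177/1312]
P' = (I − K·H)·P̄ = [3593/656 -921/656; -921/656 457/656]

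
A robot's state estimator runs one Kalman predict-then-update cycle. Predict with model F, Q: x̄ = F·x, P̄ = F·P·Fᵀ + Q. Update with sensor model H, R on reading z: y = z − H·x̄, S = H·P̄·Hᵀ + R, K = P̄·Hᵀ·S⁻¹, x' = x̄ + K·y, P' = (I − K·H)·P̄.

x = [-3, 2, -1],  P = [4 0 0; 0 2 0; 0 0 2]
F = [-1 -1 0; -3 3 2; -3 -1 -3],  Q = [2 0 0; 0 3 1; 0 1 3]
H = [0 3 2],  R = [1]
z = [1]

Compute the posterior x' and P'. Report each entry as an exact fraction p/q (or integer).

x' = [-809/525, 68/525, 1/3]
P' = [3142/525 -2209/525 19/3; -2209/525 13961/1050 -119/6; 19/3 -119/6 179/6]

x̄ = F·x = [1, 13, 10]
P̄ = F·P·Fᵀ + Q = [8 6 14; 6 65 19; 14 19 59]
y = z − H·x̄ = [-58]
S = H·P̄·Hᵀ + R = [1050]
K = P̄·Hᵀ·S⁻¹ = [23/525; 233/1050; 1/6]
x' = x̄ + K·y = [-809/525, 68/525, 1/3]
P' = (I − K·H)·P̄ = [3142/525 -2209/525 19/3; -2209/525 13961/1050 -119/6; 19/3 -119/6 179/6]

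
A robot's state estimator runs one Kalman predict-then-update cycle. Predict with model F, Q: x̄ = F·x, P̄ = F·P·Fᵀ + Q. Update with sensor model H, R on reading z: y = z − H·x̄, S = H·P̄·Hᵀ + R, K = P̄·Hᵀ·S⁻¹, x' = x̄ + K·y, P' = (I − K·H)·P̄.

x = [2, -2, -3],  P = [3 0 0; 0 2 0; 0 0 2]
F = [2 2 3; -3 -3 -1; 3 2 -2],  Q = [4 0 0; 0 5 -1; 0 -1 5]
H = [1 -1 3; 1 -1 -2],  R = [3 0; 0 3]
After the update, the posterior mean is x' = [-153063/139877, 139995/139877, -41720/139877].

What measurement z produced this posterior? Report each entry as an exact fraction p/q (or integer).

x̄ = F·x = [-9, 3, 8]
P̄ = F·P·Fᵀ + Q = [42 -36 14; -36 52 -36; 14 -36 48]
S = H·P̄·Hᵀ + R = [901 -72; -72 161]
K = P̄·Hᵀ·S⁻¹ = [22920/139877 53690/139877; -32708/139877 -28528/139877; 27922/139877 -27478/139877]
x' − x̄ = [1105830/139877, -279636/139877, -1160736/139877] = K·y
y = (KᵀK)⁻¹·Kᵀ·(x' − x̄) = [-15, 27]
z = y + H·x̄ = [-15, 27] + [12, -28] = [-3, -1]

z = [-3, -1]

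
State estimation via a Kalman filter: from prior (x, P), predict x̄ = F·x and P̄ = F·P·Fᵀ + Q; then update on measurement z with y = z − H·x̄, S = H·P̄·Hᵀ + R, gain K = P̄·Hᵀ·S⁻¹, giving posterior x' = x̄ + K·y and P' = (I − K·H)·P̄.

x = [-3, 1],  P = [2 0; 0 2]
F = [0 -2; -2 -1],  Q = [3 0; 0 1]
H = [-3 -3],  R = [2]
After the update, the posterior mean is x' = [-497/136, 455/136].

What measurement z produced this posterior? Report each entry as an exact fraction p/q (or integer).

z = [1]

x̄ = F·x = [-2, 5]
P̄ = F·P·Fᵀ + Q = [11 4; 4 11]
S = H·P̄·Hᵀ + R = [272]
K = P̄·Hᵀ·S⁻¹ = [-45/272; -45/272]
x' − x̄ = [-225/136, -225/136] = K·y
y = (KᵀK)⁻¹·Kᵀ·(x' − x̄) = [10]
z = y + H·x̄ = [10] + [-9] = [1]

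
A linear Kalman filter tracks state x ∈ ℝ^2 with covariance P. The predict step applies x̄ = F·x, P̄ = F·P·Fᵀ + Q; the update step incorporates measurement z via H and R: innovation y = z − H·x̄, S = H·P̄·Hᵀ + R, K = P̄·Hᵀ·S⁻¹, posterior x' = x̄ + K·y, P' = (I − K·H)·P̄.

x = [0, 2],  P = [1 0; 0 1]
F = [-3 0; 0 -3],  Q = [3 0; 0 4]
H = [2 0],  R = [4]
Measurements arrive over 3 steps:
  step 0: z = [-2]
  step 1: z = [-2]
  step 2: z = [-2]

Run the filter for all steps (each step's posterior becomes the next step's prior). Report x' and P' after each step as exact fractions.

step 0: x' = [-12/13, -6], P' = [12/13 0; 0 13]
step 1: x' = [-111/160, 18], P' = [147/160 0; 0 121]
step 2: x' = [-1470/1963, -54], P' = [1803/1963 0; 0 1093]

step 0: x̄ = F·x = [0, -6]
step 0: P̄ = F·P·Fᵀ + Q = [12 0; 0 13]
step 0: y = z − H·x̄ = [-2]
step 0: S = H·P̄·Hᵀ + R = [52]
step 0: K = P̄·Hᵀ·S⁻¹ = [6/13; 0]
step 0: x' = x̄ + K·y = [-12/13, -6]
step 0: P' = (I − K·H)·P̄ = [12/13 0; 0 13]
step 1: x̄ = F·x = [36/13, 18]
step 1: P̄ = F·P·Fᵀ + Q = [147/13 0; 0 121]
step 1: y = z − H·x̄ = [-98/13]
step 1: S = H·P̄·Hᵀ + R = [640/13]
step 1: K = P̄·Hᵀ·S⁻¹ = [147/320; 0]
step 1: x' = x̄ + K·y = [-111/160, 18]
step 1: P' = (I − K·H)·P̄ = [147/160 0; 0 121]
step 2: x̄ = F·x = [333/160, -54]
step 2: P̄ = F·P·Fᵀ + Q = [1803/160 0; 0 1093]
step 2: y = z − H·x̄ = [-493/80]
step 2: S = H·P̄·Hᵀ + R = [1963/40]
step 2: K = P̄·Hᵀ·S⁻¹ = [1803/3926; 0]
step 2: x' = x̄ + K·y = [-1470/1963, -54]
step 2: P' = (I − K·H)·P̄ = [1803/1963 0; 0 1093]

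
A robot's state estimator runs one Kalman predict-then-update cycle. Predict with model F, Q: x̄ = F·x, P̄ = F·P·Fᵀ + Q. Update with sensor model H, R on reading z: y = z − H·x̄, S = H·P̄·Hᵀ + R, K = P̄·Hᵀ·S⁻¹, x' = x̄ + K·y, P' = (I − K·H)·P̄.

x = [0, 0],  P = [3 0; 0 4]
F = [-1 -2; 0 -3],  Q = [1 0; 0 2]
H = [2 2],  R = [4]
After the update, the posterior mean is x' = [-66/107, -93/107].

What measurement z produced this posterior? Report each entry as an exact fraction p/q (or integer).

x̄ = F·x = [0, 0]
P̄ = F·P·Fᵀ + Q = [20 24; 24 38]
S = H·P̄·Hᵀ + R = [428]
K = P̄·Hᵀ·S⁻¹ = [22/107; 31/107]
x' − x̄ = [-66/107, -93/107] = K·y
y = (KᵀK)⁻¹·Kᵀ·(x' − x̄) = [-3]
z = y + H·x̄ = [-3] + [0] = [-3]

z = [-3]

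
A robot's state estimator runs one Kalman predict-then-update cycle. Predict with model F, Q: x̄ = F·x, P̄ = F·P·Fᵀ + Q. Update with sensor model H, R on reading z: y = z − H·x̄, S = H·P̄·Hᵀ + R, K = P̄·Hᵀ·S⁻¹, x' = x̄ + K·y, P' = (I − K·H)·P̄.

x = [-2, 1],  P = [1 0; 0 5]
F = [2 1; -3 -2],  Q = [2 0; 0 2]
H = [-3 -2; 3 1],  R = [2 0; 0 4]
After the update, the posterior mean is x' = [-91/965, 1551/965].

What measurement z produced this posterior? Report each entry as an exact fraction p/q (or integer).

z = [-3, 2]

x̄ = F·x = [-3, 4]
P̄ = F·P·Fᵀ + Q = [11 -16; -16 31]
S = H·P̄·Hᵀ + R = [33 -17; -17 38]
K = P̄·Hᵀ·S⁻¹ = [251/965 544/965; -821/965 -799/965]
x' − x̄ = [2804/965, -2309/965] = K·y
y = (KᵀK)⁻¹·Kᵀ·(x' − x̄) = [-4, 7]
z = y + H·x̄ = [-4, 7] + [1, -5] = [-3, 2]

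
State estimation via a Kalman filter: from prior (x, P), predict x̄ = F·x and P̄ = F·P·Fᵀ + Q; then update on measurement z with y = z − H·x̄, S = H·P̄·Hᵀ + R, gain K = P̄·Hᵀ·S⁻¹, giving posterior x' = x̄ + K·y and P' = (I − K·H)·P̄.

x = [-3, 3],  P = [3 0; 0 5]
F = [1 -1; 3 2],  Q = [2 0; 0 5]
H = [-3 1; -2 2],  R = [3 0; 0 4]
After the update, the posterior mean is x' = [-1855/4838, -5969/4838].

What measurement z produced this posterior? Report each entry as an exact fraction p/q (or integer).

z = [-1, -1]

x̄ = F·x = [-6, -3]
P̄ = F·P·Fᵀ + Q = [10 -1; -1 52]
S = H·P̄·Hᵀ + R = [151 172; 172 260]
K = P̄·Hᵀ·S⁻¹ = [-1069/2419 1005/4838; -983/2419 3273/4838]
x' − x̄ = [27173/4838, 8545/4838] = K·y
y = (KᵀK)⁻¹·Kᵀ·(x' − x̄) = [-16, -7]
z = y + H·x̄ = [-16, -7] + [15, 6] = [-1, -1]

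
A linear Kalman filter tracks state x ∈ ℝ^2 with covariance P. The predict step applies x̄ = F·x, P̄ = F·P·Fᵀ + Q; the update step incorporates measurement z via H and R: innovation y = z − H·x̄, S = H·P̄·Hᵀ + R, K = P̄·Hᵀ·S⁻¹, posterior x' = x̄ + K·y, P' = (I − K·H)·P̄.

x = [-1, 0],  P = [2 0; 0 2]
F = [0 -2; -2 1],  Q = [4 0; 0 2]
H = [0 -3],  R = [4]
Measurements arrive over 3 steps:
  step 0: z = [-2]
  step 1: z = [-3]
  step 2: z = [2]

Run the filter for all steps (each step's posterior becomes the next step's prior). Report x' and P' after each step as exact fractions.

step 0: x' = [3/7, 5/7], P' = [75/7 -1/7; -1/7 3/7]
step 1: x' = [-4270/2917, 2885/2917], P' = [16540/2917 -40/2917; -40/2917 1284/2917]
step 2: x' = [-608966/336305, -197464/336305], P' = [1925876/336305 -5456/336305; -5456/336305 146876/336305]

step 0: x̄ = F·x = [0, 2]
step 0: P̄ = F·P·Fᵀ + Q = [12 -4; -4 12]
step 0: y = z − H·x̄ = [4]
step 0: S = H·P̄·Hᵀ + R = [112]
step 0: K = P̄·Hᵀ·S⁻¹ = [3/28; -9/28]
step 0: x' = x̄ + K·y = [3/7, 5/7]
step 0: P' = (I − K·H)·P̄ = [75/7 -1/7; -1/7 3/7]
step 1: x̄ = F·x = [-10/7, -1/7]
step 1: P̄ = F·P·Fᵀ + Q = [40/7 -10/7; -10/7 321/7]
step 1: y = z − H·x̄ = [-24/7]
step 1: S = H·P̄·Hᵀ + R = [2917/7]
step 1: K = P̄·Hᵀ·S⁻¹ = [30/2917; -963/2917]
step 1: x' = x̄ + K·y = [-4270/2917, 2885/2917]
step 1: P' = (I − K·H)·P̄ = [16540/2917 -40/2917; -40/2917 1284/2917]
step 2: x̄ = F·x = [-5770/2917, 11425/2917]
step 2: P̄ = F·P·Fᵀ + Q = [16804/2917 -2728/2917; -2728/2917 73438/2917]
step 2: y = z − H·x̄ = [40109/2917]
step 2: S = H·P̄·Hᵀ + R = [672610/2917]
step 2: K = P̄·Hᵀ·S⁻¹ = [4092/336305; -110157/336305]
step 2: x' = x̄ + K·y = [-608966/336305, -197464/336305]
step 2: P' = (I − K·H)·P̄ = [1925876/336305 -5456/336305; -5456/336305 146876/336305]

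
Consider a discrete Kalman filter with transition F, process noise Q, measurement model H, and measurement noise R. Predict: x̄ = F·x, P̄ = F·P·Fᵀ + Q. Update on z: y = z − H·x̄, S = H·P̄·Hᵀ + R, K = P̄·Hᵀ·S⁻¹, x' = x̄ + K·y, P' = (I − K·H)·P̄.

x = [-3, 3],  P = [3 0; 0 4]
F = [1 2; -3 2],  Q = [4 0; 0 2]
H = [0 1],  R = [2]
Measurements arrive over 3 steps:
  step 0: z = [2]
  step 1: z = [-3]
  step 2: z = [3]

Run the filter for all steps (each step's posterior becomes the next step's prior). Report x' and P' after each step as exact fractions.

step 0: x̄ = F·x = [3, 15]
step 0: P̄ = F·P·Fᵀ + Q = [23 7; 7 45]
step 0: y = z − H·x̄ = [-13]
step 0: S = H·P̄·Hᵀ + R = [47]
step 0: K = P̄·Hᵀ·S⁻¹ = [7/47; 45/47]
step 0: x' = x̄ + K·y = [50/47, 120/47]
step 0: P' = (I − K·H)·P̄ = [1032/47 14/47; 14/47 90/47]
step 1: x̄ = F·x = [290/47, 90/47]
step 1: P̄ = F·P·Fᵀ + Q = [1636/47 -2792/47; -2792/47 9574/47]
step 1: y = z − H·x̄ = [-231/47]
step 1: S = H·P̄·Hᵀ + R = [9668/47]
step 1: K = P̄·Hᵀ·S⁻¹ = [-698/2417; 4787/4834]
step 1: x' = x̄ + K·y = [18344/2417, -14271/4834]
step 1: P' = (I − K·H)·P̄ = [42668/2417 -1396/2417; -1396/2417 4787/2417]
step 2: x̄ = F·x = [4073/2417, -69303/2417]
step 2: P̄ = F·P·Fᵀ + Q = [65900/2417 -103272/2417; -103272/2417 424746/2417]
step 2: y = z − H·x̄ = [76554/2417]
step 2: S = H·P̄·Hᵀ + R = [429580/2417]
step 2: K = P̄·Hᵀ·S⁻¹ = [-25818/107395; 212373/214790]
step 2: x' = x̄ + K·y = [-636761/107395, 283908/107395]
step 2: P' = (I − K·H)·P̄ = [1825012/107395 -51636/107395; -51636/107395 212373/107395]

step 0: x' = [50/47, 120/47], P' = [1032/47 14/47; 14/47 90/47]
step 1: x' = [18344/2417, -14271/4834], P' = [42668/2417 -1396/2417; -1396/2417 4787/2417]
step 2: x' = [-636761/107395, 283908/107395], P' = [1825012/107395 -51636/107395; -51636/107395 212373/107395]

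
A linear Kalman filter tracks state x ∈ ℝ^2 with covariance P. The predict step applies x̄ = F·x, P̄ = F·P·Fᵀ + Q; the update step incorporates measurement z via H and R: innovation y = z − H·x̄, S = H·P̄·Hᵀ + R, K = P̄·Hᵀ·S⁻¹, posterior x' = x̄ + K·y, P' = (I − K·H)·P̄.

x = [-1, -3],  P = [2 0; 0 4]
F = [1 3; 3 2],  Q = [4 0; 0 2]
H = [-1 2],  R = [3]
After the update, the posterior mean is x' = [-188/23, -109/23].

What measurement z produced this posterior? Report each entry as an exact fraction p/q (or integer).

z = [-1]

x̄ = F·x = [-10, -9]
P̄ = F·P·Fᵀ + Q = [42 30; 30 36]
S = H·P̄·Hᵀ + R = [69]
K = P̄·Hᵀ·S⁻¹ = [6/23; 14/23]
x' − x̄ = [42/23, 98/23] = K·y
y = (KᵀK)⁻¹·Kᵀ·(x' − x̄) = [7]
z = y + H·x̄ = [7] + [-8] = [-1]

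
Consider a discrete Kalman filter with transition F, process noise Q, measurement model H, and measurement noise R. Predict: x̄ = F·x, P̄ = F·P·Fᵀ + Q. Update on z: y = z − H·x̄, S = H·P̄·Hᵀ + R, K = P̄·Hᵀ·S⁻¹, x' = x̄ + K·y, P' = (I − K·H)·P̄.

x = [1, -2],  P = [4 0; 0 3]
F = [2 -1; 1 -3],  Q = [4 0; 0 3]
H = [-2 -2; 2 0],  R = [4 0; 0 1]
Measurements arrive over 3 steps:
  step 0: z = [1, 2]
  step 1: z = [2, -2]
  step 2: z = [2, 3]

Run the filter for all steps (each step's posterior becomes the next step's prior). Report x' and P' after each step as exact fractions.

step 0: x' = [493/539, -703/616], P' = [129/539 -17/77; -17/77 51/44]
step 1: x' = [-473843/518576, 16211/518576], P' = [176141/777864 -149189/777864; -149189/777864 837581/777864]
step 2: x' = [655620801/525305578, -508048781/262652789], P' = [59465694/262652789 -50305989/262652789; -50305989/262652789 282019781/262652789]

step 0: x̄ = F·x = [4, 7]
step 0: P̄ = F·P·Fᵀ + Q = [23 17; 17 34]
step 0: y = z − H·x̄ = [23, -6]
step 0: S = H·P̄·Hᵀ + R = [368 -160; -160 93]
step 0: K = P̄·Hᵀ·S⁻¹ = [-5/539 258/539; -289/616 -34/77]
step 0: x' = x̄ + K·y = [493/539, -703/616]
step 0: P' = (I − K·H)·P̄ = [129/539 -17/77; -17/77 51/44]
step 1: x̄ = F·x = [12809/4312, 18707/4312]
step 1: P̄ = F·P·Fᵀ + Q = [15091/2156 11861/2156; 11861/2156 32331/2156]
step 1: y = z − H·x̄ = [8957/539, -17121/2156]
step 1: S = H·P̄·Hᵀ + R = [73300/539 -26952/539; -26952/539 15630/539]
step 1: K = P̄·Hᵀ·S⁻¹ = [-1123/64822 176141/388932; -28683/64822 -149189/388932]
step 1: x' = x̄ + K·y = [-473843/518576, 16211/518576]
step 1: P' = (I − K·H)·P̄ = [176141/777864 -149189/777864; -149189/777864 837581/777864]
step 2: x̄ = F·x = [-963897/518576, -130619/129644]
step 2: P̄ = F·P·Fᵀ + Q = [1750119/259288 325779/64822; 325779/64822 1367887/97233]
step 2: y = z − H·x̄ = [-967797/259288, 1741761/259288]
step 2: S = H·P̄·Hᵀ + R = [24790013/194466 -3053235/64822; -3053235/64822 1814941/64822]
step 2: K = P̄·Hᵀ·S⁻¹ = [-9159705/525305578 118931388/262652789; -115856896/262652789 -100611978/262652789]
step 2: x' = x̄ + K·y = [655620801/525305578, -508048781/262652789]
step 2: P' = (I − K·H)·P̄ = [59465694/262652789 -50305989/262652789; -50305989/262652789 282019781/262652789]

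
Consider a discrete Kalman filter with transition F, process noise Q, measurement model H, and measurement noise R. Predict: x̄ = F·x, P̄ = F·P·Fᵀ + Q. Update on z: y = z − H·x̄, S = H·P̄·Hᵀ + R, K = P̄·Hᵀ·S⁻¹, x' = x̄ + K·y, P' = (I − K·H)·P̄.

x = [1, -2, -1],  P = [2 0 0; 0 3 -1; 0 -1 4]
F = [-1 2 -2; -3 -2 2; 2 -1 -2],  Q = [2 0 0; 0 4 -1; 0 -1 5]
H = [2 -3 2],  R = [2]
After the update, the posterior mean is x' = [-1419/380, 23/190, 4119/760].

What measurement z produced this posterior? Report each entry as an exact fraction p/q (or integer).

z = [3]

x̄ = F·x = [-3, -1, 6]
P̄ = F·P·Fᵀ + Q = [40 -30 8; -30 58 -25; 8 -25 28]
S = H·P̄·Hᵀ + R = [1520]
K = P̄·Hᵀ·S⁻¹ = [93/760; -71/380; 147/1520]
x' − x̄ = [-279/380, 213/190, -441/760] = K·y
y = (KᵀK)⁻¹·Kᵀ·(x' − x̄) = [-6]
z = y + H·x̄ = [-6] + [9] = [3]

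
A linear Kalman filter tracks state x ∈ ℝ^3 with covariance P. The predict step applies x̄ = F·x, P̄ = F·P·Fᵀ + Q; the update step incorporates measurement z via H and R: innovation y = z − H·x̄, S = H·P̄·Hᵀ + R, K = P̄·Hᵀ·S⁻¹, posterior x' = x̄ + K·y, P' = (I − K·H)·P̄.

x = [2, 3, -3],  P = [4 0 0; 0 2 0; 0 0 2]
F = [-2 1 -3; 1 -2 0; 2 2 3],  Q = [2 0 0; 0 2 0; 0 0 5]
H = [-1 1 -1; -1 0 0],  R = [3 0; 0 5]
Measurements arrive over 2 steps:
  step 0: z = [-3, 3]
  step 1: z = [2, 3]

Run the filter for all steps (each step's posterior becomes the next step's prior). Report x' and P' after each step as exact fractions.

step 0: x' = [-2342/1219, 1010/1219, 7324/1219], P' = [5270/1219 -680/1219 -5800/1219; -680/1219 4020/1219 3383/1219; -5800/1219 3383/1219 22359/2438]
step 1: x' = [-1833439/428731, 1415194/2143655, 6436007/2143655], P' = [1825660/428731 224096/428731 -3285889/857462; 224096/428731 7475716/2143655 3838218/2143655; -3285889/857462 3838218/2143655 63847891/8574620]

step 0: x̄ = F·x = [8, -4, 1]
step 0: P̄ = F·P·Fᵀ + Q = [38 -12 -30; -12 14 0; -30 0 47]
step 0: y = z − H·x̄ = [10, 11]
step 0: S = H·P̄·Hᵀ + R = [66 20; 20 43]
step 0: K = P̄·Hᵀ·S⁻¹ = [-50/1219 -1054/1219; 439/1219 136/1219; -1331/2438 1160/1219]
step 0: x' = x̄ + K·y = [-2342/1219, 1010/1219, 7324/1219]
step 0: P' = (I − K·H)·P̄ = [5270/1219 -680/1219 -5800/1219; -680/1219 4020/1219 3383/1219; -5800/1219 3383/1219 22359/2438]
step 1: x̄ = F·x = [-16278/1219, -4362/1219, 19308/1219]
step 1: P̄ = F·P·Fᵀ + Q = [81951/2438 15718/1219 -105689/2438; 15718/1219 26508/1219 -41878/1219; -105689/2438 -41878/1219 218853/2438]
step 1: y = z − H·x̄ = [9830/1219, -12621/1219]
step 1: S = H·P̄·Hᵀ + R = [127198/1219 -27587/1219; -27587/1219 94141/2438]
step 1: K = P̄·Hᵀ·S⁻¹ = [27587/857462 -365132/428731; 839006/2143655 -224096/2143655; -5212043/8574620 3285889/4287310]
step 1: x' = x̄ + K·y = [-1833439/428731, 1415194/2143655, 6436007/2143655]
step 1: P' = (I − K·H)·P̄ = [1825660/428731 224096/428731 -3285889/857462; 224096/428731 7475716/2143655 3838218/2143655; -3285889/857462 3838218/2143655 63847891/8574620]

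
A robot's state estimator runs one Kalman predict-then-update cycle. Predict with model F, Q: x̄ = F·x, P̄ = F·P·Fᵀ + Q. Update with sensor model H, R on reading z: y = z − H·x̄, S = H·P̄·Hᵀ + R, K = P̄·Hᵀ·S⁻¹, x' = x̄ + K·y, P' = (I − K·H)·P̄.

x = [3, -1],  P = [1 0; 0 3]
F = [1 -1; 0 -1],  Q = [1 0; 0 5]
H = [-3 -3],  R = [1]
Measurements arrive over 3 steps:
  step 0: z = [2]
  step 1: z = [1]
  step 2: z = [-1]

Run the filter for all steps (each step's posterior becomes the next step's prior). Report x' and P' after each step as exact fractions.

step 0: x̄ = F·x = [4, 1]
step 0: P̄ = F·P·Fᵀ + Q = [5 3; 3 8]
step 0: y = z − H·x̄ = [17]
step 0: S = H·P̄·Hᵀ + R = [172]
step 0: K = P̄·Hᵀ·S⁻¹ = [-6/43; -33/172]
step 0: x' = x̄ + K·y = [70/43, -389/172]
step 0: P' = (I − K·H)·P̄ = [71/43 -69/43; -69/43 287/172]
step 1: x̄ = F·x = [669/172, 389/172]
step 1: P̄ = F·P·Fᵀ + Q = [1295/172 563/172; 563/172 1147/172]
step 1: y = z − H·x̄ = [1673/86]
step 1: S = H·P̄·Hᵀ + R = [8071/43]
step 1: K = P̄·Hᵀ·S⁻¹ = [-2787/16142; -2565/16142]
step 1: x' = x̄ + K·y = [612/1153, -1913/2306]
step 1: P' = (I − K·H)·P̄ = [15608/8071 -30287/16142; -30287/16142 15571/8071]
step 2: x̄ = F·x = [3137/2306, 1913/2306]
step 2: P̄ = F·P·Fᵀ + Q = [69537/8071 61429/16142; 61429/16142 55926/8071]
step 2: y = z − H·x̄ = [6422/1153]
step 2: S = H·P̄·Hᵀ + R = [1690099/8071]
step 2: K = P̄·Hᵀ·S⁻¹ = [-601509/3380198; -519843/3380198]
step 2: x' = x̄ + K·y = [1248005/3380198, -91303/3380198]
step 2: P' = (I − K·H)·P̄ = [13416501/6760396 -13015495/6760396; -13015495/6760396 13362057/6760396]

step 0: x' = [70/43, -389/172], P' = [71/43 -69/43; -69/43 287/172]
step 1: x' = [612/1153, -1913/2306], P' = [15608/8071 -30287/16142; -30287/16142 15571/8071]
step 2: x' = [1248005/3380198, -91303/3380198], P' = [13416501/6760396 -13015495/6760396; -13015495/6760396 13362057/6760396]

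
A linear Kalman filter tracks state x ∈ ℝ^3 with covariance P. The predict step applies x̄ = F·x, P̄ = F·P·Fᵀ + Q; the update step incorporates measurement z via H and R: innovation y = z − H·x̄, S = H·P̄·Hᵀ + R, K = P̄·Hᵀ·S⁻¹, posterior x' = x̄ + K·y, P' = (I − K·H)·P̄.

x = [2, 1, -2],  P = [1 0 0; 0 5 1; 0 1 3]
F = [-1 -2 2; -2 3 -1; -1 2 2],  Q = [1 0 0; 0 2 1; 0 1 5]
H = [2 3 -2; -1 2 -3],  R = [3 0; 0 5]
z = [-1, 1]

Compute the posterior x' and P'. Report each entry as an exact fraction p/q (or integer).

x' = [-18199/6248, 19061/6248, 27/11]
P' = [94483/6248 -147009/6248 -224/11; -147009/6248 718657/18744 368/11; -224/11 368/11 325/11]

x̄ = F·x = [-8, 1, -4]
P̄ = F·P·Fᵀ + Q = [26 -26 -7; -26 48 31; -7 31 46]
y = z − H·x̄ = [4, -21]
S = H·P̄·Hᵀ + R = [95 111; 111 327]
K = P̄·Hᵀ·S⁻¹ = [801/6248 -1361/6248; 2197/6248 -575/18744; 2/11 -3/11]
x' = x̄ + K·y = [-18199/6248, 19061/6248, 27/11]
P' = (I − K·H)·P̄ = [94483/6248 -147009/6248 -224/11; -147009/6248 718657/18744 368/11; -224/11 368/11 325/11]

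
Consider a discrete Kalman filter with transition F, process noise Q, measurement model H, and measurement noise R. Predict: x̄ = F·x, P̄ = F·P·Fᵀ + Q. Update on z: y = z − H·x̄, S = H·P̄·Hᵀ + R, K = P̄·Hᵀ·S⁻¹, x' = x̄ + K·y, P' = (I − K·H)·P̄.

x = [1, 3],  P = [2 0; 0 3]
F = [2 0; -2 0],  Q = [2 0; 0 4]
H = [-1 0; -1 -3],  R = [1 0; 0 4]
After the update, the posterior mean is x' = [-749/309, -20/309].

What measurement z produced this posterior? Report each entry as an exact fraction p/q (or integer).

x̄ = F·x = [2, -2]
P̄ = F·P·Fᵀ + Q = [10 -8; -8 12]
S = H·P̄·Hᵀ + R = [11 -14; -14 74]
K = P̄·Hᵀ·S⁻¹ = [-272/309 7/309; 100/309 -98/309]
x' − x̄ = [-1367/309, 598/309] = K·y
y = (KᵀK)⁻¹·Kᵀ·(x' − x̄) = [5, -1]
z = y + H·x̄ = [5, -1] + [-2, 4] = [3, 3]

z = [3, 3]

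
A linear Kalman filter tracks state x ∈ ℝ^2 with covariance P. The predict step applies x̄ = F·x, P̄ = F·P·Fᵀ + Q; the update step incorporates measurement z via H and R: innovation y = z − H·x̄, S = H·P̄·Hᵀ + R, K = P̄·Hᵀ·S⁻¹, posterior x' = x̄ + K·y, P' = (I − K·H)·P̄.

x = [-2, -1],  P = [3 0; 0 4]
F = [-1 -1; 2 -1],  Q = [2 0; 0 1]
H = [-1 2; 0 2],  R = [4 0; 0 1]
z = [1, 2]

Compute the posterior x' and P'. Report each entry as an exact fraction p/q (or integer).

x' = [49/33, 961/957]
P' = [104/33 10/33; 10/33 217/957]

x̄ = F·x = [3, -3]
P̄ = F·P·Fᵀ + Q = [9 -2; -2 17]
y = z − H·x̄ = [10, 8]
S = H·P̄·Hᵀ + R = [89 72; 72 69]
K = P̄·Hᵀ·S⁻¹ = [-7/11 20/33; 12/319 434/957]
x' = x̄ + K·y = [49/33, 961/957]
P' = (I − K·H)·P̄ = [104/33 10/33; 10/33 217/957]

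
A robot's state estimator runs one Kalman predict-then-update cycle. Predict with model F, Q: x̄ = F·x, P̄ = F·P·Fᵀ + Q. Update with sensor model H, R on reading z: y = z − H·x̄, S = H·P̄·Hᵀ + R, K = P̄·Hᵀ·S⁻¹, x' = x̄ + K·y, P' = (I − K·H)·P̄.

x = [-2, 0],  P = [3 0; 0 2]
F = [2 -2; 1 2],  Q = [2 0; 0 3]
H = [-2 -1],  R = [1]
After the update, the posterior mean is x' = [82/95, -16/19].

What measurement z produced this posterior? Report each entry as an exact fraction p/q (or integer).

z = [-1]

x̄ = F·x = [-4, -2]
P̄ = F·P·Fᵀ + Q = [22 -2; -2 14]
S = H·P̄·Hᵀ + R = [95]
K = P̄·Hᵀ·S⁻¹ = [-42/95; -2/19]
x' − x̄ = [462/95, 22/19] = K·y
y = (KᵀK)⁻¹·Kᵀ·(x' − x̄) = [-11]
z = y + H·x̄ = [-11] + [10] = [-1]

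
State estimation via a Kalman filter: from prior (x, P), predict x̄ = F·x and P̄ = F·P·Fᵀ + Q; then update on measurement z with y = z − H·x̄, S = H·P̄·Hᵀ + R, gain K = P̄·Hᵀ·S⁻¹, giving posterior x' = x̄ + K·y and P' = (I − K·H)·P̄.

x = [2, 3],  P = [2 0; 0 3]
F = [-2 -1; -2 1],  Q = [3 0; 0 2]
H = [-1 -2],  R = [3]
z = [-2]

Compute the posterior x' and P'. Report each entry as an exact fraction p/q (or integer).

x' = [-359/89, 252/89]
P' = [670/89 -299/89; -299/89 196/89]

x̄ = F·x = [-7, -1]
P̄ = F·P·Fᵀ + Q = [14 5; 5 13]
y = z − H·x̄ = [-11]
S = H·P̄·Hᵀ + R = [89]
K = P̄·Hᵀ·S⁻¹ = [-24/89; -31/89]
x' = x̄ + K·y = [-359/89, 252/89]
P' = (I − K·H)·P̄ = [670/89 -299/89; -299/89 196/89]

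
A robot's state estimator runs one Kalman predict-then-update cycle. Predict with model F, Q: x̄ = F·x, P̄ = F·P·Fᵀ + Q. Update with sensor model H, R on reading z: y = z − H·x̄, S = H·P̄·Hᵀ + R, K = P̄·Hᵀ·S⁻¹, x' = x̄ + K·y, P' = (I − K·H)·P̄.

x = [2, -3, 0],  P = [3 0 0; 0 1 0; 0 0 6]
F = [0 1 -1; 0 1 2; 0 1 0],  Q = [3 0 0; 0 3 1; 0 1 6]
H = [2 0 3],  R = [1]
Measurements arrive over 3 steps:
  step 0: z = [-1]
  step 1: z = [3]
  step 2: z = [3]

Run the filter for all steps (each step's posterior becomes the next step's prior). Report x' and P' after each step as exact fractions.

step 0: x̄ = F·x = [-3, -3, -3]
step 0: P̄ = F·P·Fᵀ + Q = [10 -11 1; -11 28 2; 1 2 7]
step 0: y = z − H·x̄ = [14]
step 0: S = H·P̄·Hᵀ + R = [116]
step 0: K = P̄·Hᵀ·S⁻¹ = [23/116; -4/29; 23/116]
step 0: x' = x̄ + K·y = [-13/58, -143/29, -13/58]
step 0: P' = (I − K·H)·P̄ = [631/116 -227/29 -413/116; -227/29 748/29 150/29; -413/116 150/29 283/116]
step 1: x̄ = F·x = [-273/58, -156/29, -143/29]
step 1: P̄ = F·P·Fᵀ + Q = [2423/116 1513/58 598/29; 1513/58 1718/29 1077/29; 598/29 1077/29 922/29]
step 1: y = z − H·x̄ = [789/29]
step 1: S = H·P̄·Hᵀ + R = [17926/29]
step 1: K = P̄·Hᵀ·S⁻¹ = [6011/35852; 2372/8963; 1981/8963]
step 1: x' = x̄ + K·y = [-5211/35852, 16320/8963, 9700/8963]
step 1: P' = (I − K·H)·P̄ = [251813/71704 -24037/17926 -40967/17926; -24037/17926 142954/8963 8803/8963; -40967/17926 8803/8963 14316/8963]
step 2: x̄ = F·x = [6620/8963, 35720/8963, 16320/8963]
step 2: P̄ = F·P·Fᵀ + Q = [166553/8963 123125/8963 134151/8963; 123125/8963 262319/8963 169523/8963; 134151/8963 169523/8963 196732/8963]
step 2: y = z − H·x̄ = [-35311/8963]
step 2: S = H·P̄·Hᵀ + R = [4055575/8963]
step 2: K = P̄·Hᵀ·S⁻¹ = [735559/4055575; 24349/130825; 858498/4055575]
step 2: x' = x̄ + K·y = [97577/4055575, 425447/130825, 4002294/4055575]
step 2: P' = (I − K·H)·P̄ = [14997338/4055575 -201082/130825 -9753039/4055575; -201082/130825 1778288/130825 142171/130825; -9753039/4055575 142171/130825 6788192/4055575]

step 0: x' = [-13/58, -143/29, -13/58], P' = [631/116 -227/29 -413/116; -227/29 748/29 150/29; -413/116 150/29 283/116]
step 1: x' = [-5211/35852, 16320/8963, 9700/8963], P' = [251813/71704 -24037/17926 -40967/17926; -24037/17926 142954/8963 8803/8963; -40967/17926 8803/8963 14316/8963]
step 2: x' = [97577/4055575, 425447/130825, 4002294/4055575], P' = [14997338/4055575 -201082/130825 -9753039/4055575; -201082/130825 1778288/130825 142171/130825; -9753039/4055575 142171/130825 6788192/4055575]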